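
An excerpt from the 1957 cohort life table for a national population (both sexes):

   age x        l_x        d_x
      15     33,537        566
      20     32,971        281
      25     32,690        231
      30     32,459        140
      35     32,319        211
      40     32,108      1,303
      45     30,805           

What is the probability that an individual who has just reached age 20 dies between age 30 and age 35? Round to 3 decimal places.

This is the probability of reaching 30 but not 35, conditional on being alive at 20: (l_30 − l_35) / l_20.
= (32,459 − 32,319) / 32,971 = 140 / 32,971 = 0.004246.

0.004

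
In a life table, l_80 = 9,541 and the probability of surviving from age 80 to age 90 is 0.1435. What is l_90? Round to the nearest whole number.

l_90 = l_80 × p = 9,541 × 0.1435 = 1369.

1369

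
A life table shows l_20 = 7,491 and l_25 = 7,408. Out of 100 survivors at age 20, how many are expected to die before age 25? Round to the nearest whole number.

1

The relevant probability is 1 − 7,408/7,491 = 0.011080.
Expected number = 100 × 0.011080 = 1.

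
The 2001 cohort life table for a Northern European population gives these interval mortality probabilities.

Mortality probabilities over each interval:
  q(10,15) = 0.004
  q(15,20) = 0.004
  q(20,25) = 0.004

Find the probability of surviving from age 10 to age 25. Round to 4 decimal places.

Chaining the interval survival probabilities: (1 − 0.004) × (1 − 0.004) × (1 − 0.004).
= 0.996 × 0.996 × 0.996 = 0.988048.

0.9880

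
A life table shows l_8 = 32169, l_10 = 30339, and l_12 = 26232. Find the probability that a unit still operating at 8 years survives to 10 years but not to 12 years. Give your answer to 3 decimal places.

This is the probability of reaching 10 but not 12, conditional on being operational at 8: (l_10 − l_12) / l_8.
= (30339 − 26232) / 32169 = 4107 / 32169 = 0.127669.

0.128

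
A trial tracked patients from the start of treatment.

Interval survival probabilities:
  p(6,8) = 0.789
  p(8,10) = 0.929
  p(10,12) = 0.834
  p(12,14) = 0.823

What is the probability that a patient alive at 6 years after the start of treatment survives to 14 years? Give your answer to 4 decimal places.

P(survive 6→14) = 0.789 × 0.929 × 0.834 × 0.823.
= 0.503105.

0.5031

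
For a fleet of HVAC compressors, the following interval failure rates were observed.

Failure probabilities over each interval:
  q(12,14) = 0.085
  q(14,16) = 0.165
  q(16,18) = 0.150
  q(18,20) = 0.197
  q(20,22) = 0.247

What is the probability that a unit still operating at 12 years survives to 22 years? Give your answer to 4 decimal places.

0.3927

The overall survival probability is (1 − 0.085) × (1 − 0.165) × (1 − 0.150) × (1 − 0.197) × (1 − 0.247).
= 0.915 × 0.835 × 0.850 × 0.803 × 0.753 = 0.392678.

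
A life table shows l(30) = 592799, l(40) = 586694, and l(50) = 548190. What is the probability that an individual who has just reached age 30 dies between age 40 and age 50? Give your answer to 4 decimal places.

0.0650

This is the probability of reaching 40 but not 50, conditional on being alive at 30: (l(40) − l(50)) / l(30).
= (586694 − 548190) / 592799 = 38504 / 592799 = 0.064953.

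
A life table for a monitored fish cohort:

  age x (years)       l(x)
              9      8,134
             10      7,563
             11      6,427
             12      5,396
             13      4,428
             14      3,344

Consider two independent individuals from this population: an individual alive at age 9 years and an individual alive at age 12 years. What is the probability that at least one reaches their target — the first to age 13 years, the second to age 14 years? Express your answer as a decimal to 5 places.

0.82674

p₁ = l(13)/l(9) = 4,428/8,134 = 0.544382; p₂ = l(14)/l(12) = 3,344/5,396 = 0.619718.
P(at least one) = 1 − (1−p₁)(1−p₂) = 1 − 0.455618 × 0.380282 = 0.826737.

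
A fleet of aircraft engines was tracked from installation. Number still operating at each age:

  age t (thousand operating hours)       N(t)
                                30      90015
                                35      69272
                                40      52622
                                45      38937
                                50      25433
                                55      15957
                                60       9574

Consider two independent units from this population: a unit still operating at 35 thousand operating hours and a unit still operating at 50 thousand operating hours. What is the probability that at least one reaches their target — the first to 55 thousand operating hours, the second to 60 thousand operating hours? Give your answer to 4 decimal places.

p₁ = N(55)/N(35) = 15957/69272 = 0.230353; p₂ = N(60)/N(50) = 9574/25433 = 0.376440.
P(at least one) = 1 − (1−p₁)(1−p₂) = 1 − 0.769647 × 0.623560 = 0.520079.

0.5201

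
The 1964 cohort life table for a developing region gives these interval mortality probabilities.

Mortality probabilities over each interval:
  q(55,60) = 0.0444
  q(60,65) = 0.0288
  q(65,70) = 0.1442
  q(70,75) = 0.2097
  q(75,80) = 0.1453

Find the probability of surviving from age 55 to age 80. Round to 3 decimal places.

0.536

P(survive 55→80) = (1 − 0.0444) × (1 − 0.0288) × (1 − 0.1442) × (1 − 0.2097) × (1 − 0.1453).
= 0.9556 × 0.9712 × 0.8558 × 0.7903 × 0.8547 = 0.536491.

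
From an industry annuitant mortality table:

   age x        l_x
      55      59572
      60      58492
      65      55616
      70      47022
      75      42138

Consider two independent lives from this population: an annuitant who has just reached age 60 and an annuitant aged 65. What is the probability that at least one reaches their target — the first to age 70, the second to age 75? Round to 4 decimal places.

p₁ = l_70/l_60 = 47022/58492 = 0.803905; p₂ = l_75/l_65 = 42138/55616 = 0.757660.
P(at least one) = 1 − (1−p₁)(1−p₂) = 1 − 0.196095 × 0.242340 = 0.952478.

0.9525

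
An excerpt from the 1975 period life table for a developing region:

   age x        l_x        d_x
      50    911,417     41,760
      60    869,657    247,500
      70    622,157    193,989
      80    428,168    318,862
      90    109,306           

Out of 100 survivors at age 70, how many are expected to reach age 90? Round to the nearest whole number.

The relevant probability is 109,306/622,157 = 0.175689.
Expected number = 100 × 0.175689 = 18.

18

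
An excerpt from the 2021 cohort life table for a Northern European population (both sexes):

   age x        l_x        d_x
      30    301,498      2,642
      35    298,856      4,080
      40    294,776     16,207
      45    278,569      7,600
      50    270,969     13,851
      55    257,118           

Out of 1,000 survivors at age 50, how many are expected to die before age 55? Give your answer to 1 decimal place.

51.1

The relevant probability is 1 − 257,118/270,969 = 0.051117.
Expected number = 1,000 × 0.051117 = 51.1.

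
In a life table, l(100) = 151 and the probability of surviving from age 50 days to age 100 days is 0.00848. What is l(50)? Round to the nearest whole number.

17807

l(50) = l(100) / p = 151 / 0.00848 = 17807.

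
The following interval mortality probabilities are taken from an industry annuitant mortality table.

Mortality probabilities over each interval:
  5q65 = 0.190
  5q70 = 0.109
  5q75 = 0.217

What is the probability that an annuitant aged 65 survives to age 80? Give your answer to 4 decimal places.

0.5651

Survival from 65 to 80 is the product of surviving each interval: (1 − 0.190) × (1 − 0.109) × (1 − 0.217).
= 0.810 × 0.891 × 0.783 = 0.565099.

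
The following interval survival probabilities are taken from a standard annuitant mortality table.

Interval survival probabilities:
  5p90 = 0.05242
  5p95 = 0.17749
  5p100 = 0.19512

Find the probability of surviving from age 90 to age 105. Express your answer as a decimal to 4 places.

Survival from 90 to 105 is the product of surviving each interval: 0.05242 × 0.17749 × 0.19512.
= 0.001815.

0.0018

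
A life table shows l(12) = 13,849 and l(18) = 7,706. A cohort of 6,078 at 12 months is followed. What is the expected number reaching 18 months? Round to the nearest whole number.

3382

The relevant probability is 7,706/13,849 = 0.556430.
Expected number = 6,078 × 0.556430 = 3382.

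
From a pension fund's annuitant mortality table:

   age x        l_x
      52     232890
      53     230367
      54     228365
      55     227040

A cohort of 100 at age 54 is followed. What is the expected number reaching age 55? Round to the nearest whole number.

99

The relevant probability is 227040/228365 = 0.994198.
Expected number = 100 × 0.994198 = 99.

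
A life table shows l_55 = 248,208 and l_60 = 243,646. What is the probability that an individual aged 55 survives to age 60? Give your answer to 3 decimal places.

0.982

The conditional survival probability is l_60/l_55 = 243,646/248,208 = 0.981620.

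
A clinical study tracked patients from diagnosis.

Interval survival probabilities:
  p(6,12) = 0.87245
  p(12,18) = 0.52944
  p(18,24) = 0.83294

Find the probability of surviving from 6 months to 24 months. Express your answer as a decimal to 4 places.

0.3847

The overall survival probability is 0.87245 × 0.52944 × 0.83294.
= 0.384743.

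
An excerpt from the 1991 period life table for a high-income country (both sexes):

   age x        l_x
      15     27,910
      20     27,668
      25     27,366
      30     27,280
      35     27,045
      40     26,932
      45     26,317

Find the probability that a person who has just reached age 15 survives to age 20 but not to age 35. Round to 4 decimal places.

0.0223

We want 5|15q15 = (l_20 − l_35)/l_15.
This is the probability of reaching 20 but not 35, conditional on being alive at 15: (l_20 − l_35) / l_15.
= (27,668 − 27,045) / 27,910 = 623 / 27,910 = 0.022322.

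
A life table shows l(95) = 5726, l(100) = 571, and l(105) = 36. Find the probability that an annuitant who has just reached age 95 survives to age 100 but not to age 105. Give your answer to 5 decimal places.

0.09343

This is the probability of reaching 100 but not 105, conditional on being alive at 95: (l(100) − l(105)) / l(95).
= (571 − 36) / 5726 = 535 / 5726 = 0.093433.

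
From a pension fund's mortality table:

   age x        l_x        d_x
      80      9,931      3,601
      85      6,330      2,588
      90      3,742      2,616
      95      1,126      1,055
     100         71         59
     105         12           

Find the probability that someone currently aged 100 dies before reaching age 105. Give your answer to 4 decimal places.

0.8310

P(die before 105 | alive at 100) = 1 − l_105/l_100 = 1 − 12/71 = (59)/71 = 0.830986.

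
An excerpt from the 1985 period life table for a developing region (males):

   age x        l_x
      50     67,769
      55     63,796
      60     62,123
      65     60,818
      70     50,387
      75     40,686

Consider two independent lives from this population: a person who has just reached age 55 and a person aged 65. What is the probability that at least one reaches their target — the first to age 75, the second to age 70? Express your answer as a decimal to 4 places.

0.9379

p₁ = l_75/l_55 = 40,686/63,796 = 0.637752; p₂ = l_70/l_65 = 50,387/60,818 = 0.828488.
P(at least one) = 1 − (1−p₁)(1−p₂) = 1 − 0.362248 × 0.171512 = 0.937870.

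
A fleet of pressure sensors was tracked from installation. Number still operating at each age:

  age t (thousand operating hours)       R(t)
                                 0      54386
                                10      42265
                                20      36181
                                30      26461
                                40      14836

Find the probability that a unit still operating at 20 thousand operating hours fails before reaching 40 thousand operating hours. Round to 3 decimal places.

0.590

P(fail before 40 | operational at 20) = 1 − R(40)/R(20) = 1 − 14836/36181 = (21345)/36181 = 0.589951.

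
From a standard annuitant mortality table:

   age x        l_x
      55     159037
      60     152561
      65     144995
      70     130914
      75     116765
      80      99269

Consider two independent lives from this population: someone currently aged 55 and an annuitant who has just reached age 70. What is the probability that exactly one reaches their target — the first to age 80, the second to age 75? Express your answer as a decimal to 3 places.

p₁ = l_80/l_55 = 99269/159037 = 0.624188; p₂ = l_75/l_70 = 116765/130914 = 0.891921.
P(exactly one) = p₁(1−p₂) + (1−p₁)p₂ = 0.067462 + 0.335195 = 0.402656.

0.403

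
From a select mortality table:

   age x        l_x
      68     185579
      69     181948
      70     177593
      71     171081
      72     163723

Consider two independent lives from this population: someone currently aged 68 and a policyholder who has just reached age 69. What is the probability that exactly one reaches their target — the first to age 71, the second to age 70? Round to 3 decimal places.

0.098

p₁ = l_71/l_68 = 171081/185579 = 0.921877; p₂ = l_70/l_69 = 177593/181948 = 0.976065.
P(exactly one) = p₁(1−p₂) + (1−p₁)p₂ = 0.022065 + 0.076253 = 0.098318.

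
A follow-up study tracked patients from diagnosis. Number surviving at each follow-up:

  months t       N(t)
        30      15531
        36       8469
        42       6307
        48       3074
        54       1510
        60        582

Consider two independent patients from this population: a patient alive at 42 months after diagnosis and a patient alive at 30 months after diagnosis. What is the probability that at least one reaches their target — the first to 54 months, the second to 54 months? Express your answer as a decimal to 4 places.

p₁ = N(54)/N(42) = 1510/6307 = 0.239417; p₂ = N(54)/N(30) = 1510/15531 = 0.097225.
P(at least one) = 1 − (1−p₁)(1−p₂) = 1 − 0.760583 × 0.902775 = 0.313365.

0.3134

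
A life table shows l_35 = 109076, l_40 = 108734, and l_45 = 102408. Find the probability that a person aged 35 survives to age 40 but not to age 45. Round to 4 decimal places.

We want 5|5q35 = (l_40 − l_45)/l_35.
This is the probability of reaching 40 but not 45, conditional on being alive at 35: (l_40 − l_45) / l_35.
= (108734 − 102408) / 109076 = 6326 / 109076 = 0.057996.

0.0580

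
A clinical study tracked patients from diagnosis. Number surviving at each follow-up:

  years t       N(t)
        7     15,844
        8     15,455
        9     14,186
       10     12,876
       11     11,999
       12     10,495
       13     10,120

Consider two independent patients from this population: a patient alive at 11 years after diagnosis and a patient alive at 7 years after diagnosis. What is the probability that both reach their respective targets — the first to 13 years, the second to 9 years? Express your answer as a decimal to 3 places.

0.755

p₁ = N(13)/N(11) = 10,120/11,999 = 0.843404; p₂ = N(9)/N(7) = 14,186/15,844 = 0.895355.
P(both) = p₁ × p₂ = 0.843404 × 0.895355 = 0.755146.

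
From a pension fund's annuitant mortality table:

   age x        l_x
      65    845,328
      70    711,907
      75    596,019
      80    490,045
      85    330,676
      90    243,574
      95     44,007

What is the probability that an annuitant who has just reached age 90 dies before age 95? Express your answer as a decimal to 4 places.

P(die before 95 | alive at 90) = 1 − l_95/l_90 = 1 − 44,007/243,574 = (199,567)/243,574 = 0.819328.

0.8193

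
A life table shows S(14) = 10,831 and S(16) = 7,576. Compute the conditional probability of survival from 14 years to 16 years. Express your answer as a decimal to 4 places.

0.6995

The conditional survival probability is S(16)/S(14) = 7,576/10,831 = 0.699474.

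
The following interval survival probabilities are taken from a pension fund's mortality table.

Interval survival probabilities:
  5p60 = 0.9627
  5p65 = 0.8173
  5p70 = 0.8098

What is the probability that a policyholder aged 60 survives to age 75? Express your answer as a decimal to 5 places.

0.63716

Chaining the interval survival probabilities: 0.9627 × 0.8173 × 0.8098.
= 0.637163.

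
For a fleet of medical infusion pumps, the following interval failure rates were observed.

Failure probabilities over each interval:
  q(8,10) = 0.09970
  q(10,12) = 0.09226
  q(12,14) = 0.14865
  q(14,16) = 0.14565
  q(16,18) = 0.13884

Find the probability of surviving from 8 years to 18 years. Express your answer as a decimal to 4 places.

Chaining the interval survival probabilities: (1 − 0.09970) × (1 − 0.09226) × (1 − 0.14865) × (1 − 0.14565) × (1 − 0.13884).
= 0.90030 × 0.90774 × 0.85135 × 0.85435 × 0.86116 = 0.511890.

0.5119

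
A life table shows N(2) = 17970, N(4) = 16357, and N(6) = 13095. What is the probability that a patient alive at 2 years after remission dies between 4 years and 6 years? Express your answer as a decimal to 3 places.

This is the probability of reaching 4 but not 6, conditional on being alive at 2: (N(4) − N(6)) / N(2).
= (16357 − 13095) / 17970 = 3262 / 17970 = 0.181525.

0.182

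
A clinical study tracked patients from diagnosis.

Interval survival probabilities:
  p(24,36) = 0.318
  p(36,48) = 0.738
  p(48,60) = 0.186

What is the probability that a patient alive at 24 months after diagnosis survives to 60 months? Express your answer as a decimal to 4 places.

P(survive 24→60) = 0.318 × 0.738 × 0.186.
= 0.043651.

0.0437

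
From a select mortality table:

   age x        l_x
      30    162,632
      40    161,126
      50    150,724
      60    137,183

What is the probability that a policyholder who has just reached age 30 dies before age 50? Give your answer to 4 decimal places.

P(die before 50 | alive at 30) = 1 − l_50/l_30 = 1 − 150,724/162,632 = (11,908)/162,632 = 0.073221.

0.0732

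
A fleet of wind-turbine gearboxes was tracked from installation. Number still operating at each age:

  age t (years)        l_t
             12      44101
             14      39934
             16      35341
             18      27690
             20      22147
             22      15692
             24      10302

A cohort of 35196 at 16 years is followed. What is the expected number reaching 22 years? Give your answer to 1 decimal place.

15627.6

The relevant probability is 15692/35341 = 0.444017.
Expected number = 35196 × 0.444017 = 15627.6.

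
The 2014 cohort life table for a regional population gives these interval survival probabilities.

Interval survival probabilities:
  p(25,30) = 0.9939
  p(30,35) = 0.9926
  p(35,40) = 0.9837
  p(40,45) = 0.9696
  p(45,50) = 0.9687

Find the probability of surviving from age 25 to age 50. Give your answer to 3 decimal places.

P(survive 25→50) = 0.9939 × 0.9926 × 0.9837 × 0.9696 × 0.9687.
= 0.911510.

0.912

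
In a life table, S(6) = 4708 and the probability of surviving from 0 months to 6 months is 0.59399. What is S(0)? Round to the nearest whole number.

S(0) = S(6) / p = 4708 / 0.59399 = 7926.

7926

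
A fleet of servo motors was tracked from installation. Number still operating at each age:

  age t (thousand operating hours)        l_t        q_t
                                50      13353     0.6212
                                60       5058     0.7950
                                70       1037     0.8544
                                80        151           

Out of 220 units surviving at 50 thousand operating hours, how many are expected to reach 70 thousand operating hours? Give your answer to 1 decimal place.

17.1

The relevant probability is 1037/13353 = 0.077660.
Expected number = 220 × 0.077660 = 17.1.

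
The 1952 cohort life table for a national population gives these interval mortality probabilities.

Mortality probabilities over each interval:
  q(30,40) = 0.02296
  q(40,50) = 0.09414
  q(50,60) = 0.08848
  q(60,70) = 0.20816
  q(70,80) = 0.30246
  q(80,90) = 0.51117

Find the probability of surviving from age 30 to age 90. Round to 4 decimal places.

The overall survival probability is (1 − 0.02296) × (1 − 0.09414) × (1 − 0.08848) × (1 − 0.20816) × (1 − 0.30246) × (1 − 0.51117).
= 0.97704 × 0.90586 × 0.91152 × 0.79184 × 0.69754 × 0.48883 = 0.217823.

0.2178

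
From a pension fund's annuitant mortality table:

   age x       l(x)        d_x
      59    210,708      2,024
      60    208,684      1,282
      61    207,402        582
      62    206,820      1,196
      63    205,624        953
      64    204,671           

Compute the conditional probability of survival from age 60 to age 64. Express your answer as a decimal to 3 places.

0.981

The conditional survival probability is l(64)/l(60) = 204,671/208,684 = 0.980770.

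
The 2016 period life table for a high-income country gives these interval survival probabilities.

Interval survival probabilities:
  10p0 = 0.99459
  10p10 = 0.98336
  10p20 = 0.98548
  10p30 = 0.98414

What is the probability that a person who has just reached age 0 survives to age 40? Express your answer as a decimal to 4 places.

The overall survival probability is 0.99459 × 0.98336 × 0.98548 × 0.98414.
= 0.948552.

0.9486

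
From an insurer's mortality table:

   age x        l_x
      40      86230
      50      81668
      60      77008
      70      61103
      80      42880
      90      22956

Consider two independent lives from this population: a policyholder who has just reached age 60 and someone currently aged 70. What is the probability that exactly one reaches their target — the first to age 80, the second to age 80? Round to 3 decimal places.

0.477

p₁ = l_80/l_60 = 42880/77008 = 0.556825; p₂ = l_80/l_70 = 42880/61103 = 0.701766.
P(exactly one) = p₁(1−p₂) + (1−p₁)p₂ = 0.166064 + 0.311005 = 0.477069.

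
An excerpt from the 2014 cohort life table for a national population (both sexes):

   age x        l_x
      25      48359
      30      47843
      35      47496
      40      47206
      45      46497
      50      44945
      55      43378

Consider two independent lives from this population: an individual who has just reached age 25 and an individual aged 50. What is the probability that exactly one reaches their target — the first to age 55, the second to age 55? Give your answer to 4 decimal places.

p₁ = l_55/l_25 = 43378/48359 = 0.897000; p₂ = l_55/l_50 = 43378/44945 = 0.965135.
P(exactly one) = p₁(1−p₂) + (1−p₁)p₂ = 0.031274 + 0.099409 = 0.130683.

0.1307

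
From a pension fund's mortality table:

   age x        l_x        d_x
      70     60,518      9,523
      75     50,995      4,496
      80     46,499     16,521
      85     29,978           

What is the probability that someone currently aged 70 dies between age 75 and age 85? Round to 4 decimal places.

We want 5|10q70 = (l_75 − l_85)/l_70.
This is the probability of reaching 75 but not 85, conditional on being alive at 70: (l_75 − l_85) / l_70.
= (50,995 − 29,978) / 60,518 = 21,017 / 60,518 = 0.347285.

0.3473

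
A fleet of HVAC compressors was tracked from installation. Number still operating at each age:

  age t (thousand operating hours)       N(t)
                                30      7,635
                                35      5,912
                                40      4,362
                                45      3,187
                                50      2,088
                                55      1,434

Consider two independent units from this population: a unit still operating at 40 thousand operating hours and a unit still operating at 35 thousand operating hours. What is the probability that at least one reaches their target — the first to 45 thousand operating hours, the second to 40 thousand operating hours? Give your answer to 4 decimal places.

p₁ = N(45)/N(40) = 3,187/4,362 = 0.730628; p₂ = N(40)/N(35) = 4,362/5,912 = 0.737821.
P(at least one) = 1 − (1−p₁)(1−p₂) = 1 − 0.269372 × 0.262179 = 0.929376.

0.9294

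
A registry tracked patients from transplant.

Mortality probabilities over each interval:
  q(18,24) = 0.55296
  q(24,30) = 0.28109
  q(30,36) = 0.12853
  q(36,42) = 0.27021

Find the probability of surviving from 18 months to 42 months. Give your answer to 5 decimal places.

P(survive 18→42) = (1 − 0.55296) × (1 − 0.28109) × (1 − 0.12853) × (1 − 0.27021).
= 0.44704 × 0.71891 × 0.87147 × 0.72979 = 0.204395.

0.20440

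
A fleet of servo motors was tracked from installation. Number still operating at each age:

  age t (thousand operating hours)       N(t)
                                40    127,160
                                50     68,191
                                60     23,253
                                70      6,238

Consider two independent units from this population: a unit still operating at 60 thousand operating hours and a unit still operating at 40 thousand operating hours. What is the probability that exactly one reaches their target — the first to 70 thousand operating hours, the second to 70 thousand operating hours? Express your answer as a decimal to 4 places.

p₁ = N(70)/N(60) = 6,238/23,253 = 0.268266; p₂ = N(70)/N(40) = 6,238/127,160 = 0.049056.
P(exactly one) = p₁(1−p₂) + (1−p₁)p₂ = 0.255106 + 0.035896 = 0.291002.

0.2910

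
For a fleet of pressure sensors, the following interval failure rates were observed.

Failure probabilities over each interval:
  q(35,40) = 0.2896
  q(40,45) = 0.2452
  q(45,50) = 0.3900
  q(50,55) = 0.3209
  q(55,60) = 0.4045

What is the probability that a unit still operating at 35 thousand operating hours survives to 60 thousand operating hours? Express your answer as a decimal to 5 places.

0.13228

The overall survival probability is (1 − 0.2896) × (1 − 0.2452) × (1 − 0.3900) × (1 − 0.3209) × (1 − 0.4045).
= 0.7104 × 0.7548 × 0.6100 × 0.6791 × 0.5955 = 0.132276.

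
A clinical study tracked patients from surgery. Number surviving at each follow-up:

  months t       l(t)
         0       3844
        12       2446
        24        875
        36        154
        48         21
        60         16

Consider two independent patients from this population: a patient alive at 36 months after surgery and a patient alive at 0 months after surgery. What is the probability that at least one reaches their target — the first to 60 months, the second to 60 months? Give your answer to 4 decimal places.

0.1076

p₁ = l(60)/l(36) = 16/154 = 0.103896; p₂ = l(60)/l(0) = 16/3844 = 0.004162.
P(at least one) = 1 − (1−p₁)(1−p₂) = 1 − 0.896104 × 0.995838 = 0.107626.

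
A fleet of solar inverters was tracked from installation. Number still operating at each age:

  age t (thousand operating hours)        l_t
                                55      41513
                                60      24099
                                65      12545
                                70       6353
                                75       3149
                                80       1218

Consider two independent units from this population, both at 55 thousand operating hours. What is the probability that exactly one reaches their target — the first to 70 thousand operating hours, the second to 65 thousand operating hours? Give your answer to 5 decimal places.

p₁ = l_70/l_55 = 6353/41513 = 0.153036; p₂ = l_65/l_55 = 12545/41513 = 0.302194.
P(exactly one) = p₁(1−p₂) + (1−p₁)p₂ = 0.106789 + 0.255947 = 0.362737.

0.36274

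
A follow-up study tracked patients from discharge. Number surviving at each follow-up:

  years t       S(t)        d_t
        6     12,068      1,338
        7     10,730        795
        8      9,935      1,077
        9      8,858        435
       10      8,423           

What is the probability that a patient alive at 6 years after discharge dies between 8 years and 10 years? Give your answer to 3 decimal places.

0.125

This is the probability of reaching 8 but not 10, conditional on being alive at 6: (S(8) − S(10)) / S(6).
= (9,935 − 8,423) / 12,068 = 1,512 / 12,068 = 0.125290.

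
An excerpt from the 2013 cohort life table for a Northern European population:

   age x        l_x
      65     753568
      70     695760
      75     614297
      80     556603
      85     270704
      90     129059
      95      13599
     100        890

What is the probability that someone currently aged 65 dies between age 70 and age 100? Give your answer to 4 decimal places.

This is the probability of reaching 70 but not 100, conditional on being alive at 65: (l_70 − l_100) / l_65.
= (695760 − 890) / 753568 = 694870 / 753568 = 0.922107.

0.9221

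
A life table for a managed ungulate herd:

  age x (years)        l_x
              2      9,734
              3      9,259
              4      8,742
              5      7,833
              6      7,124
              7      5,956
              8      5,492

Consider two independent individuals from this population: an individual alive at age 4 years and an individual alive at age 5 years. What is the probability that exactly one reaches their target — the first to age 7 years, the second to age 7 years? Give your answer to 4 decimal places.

0.4056

p₁ = l_7/l_4 = 5,956/8,742 = 0.681309; p₂ = l_7/l_5 = 5,956/7,833 = 0.760373.
P(exactly one) = p₁(1−p₂) + (1−p₁)p₂ = 0.163260 + 0.242324 = 0.405584.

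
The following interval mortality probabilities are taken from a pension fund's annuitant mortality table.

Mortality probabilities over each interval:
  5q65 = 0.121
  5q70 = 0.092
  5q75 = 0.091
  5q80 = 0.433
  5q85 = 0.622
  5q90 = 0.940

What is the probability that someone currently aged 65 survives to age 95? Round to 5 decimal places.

0.00933

The overall survival probability is (1 − 0.121) × (1 − 0.092) × (1 − 0.091) × (1 − 0.433) × (1 − 0.622) × (1 − 0.940).
= 0.879 × 0.908 × 0.909 × 0.567 × 0.378 × 0.060 = 0.009330.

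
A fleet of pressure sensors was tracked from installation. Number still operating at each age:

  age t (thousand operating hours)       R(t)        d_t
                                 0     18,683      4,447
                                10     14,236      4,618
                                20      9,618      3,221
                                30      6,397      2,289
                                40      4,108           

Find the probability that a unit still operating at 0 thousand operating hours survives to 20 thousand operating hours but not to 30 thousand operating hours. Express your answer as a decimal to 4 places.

0.1724

This is the probability of reaching 20 but not 30, conditional on being operational at 0: (R(20) − R(30)) / R(0).
= (9,618 − 6,397) / 18,683 = 3,221 / 18,683 = 0.172403.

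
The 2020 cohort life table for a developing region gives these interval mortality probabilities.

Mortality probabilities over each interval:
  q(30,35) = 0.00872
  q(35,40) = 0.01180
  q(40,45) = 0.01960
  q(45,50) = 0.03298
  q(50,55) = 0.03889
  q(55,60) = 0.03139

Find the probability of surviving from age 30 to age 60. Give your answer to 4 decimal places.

P(survive 30→60) = (1 − 0.00872) × (1 − 0.01180) × (1 − 0.01960) × (1 − 0.03298) × (1 − 0.03889) × (1 − 0.03139).
= 0.99128 × 0.98820 × 0.98040 × 0.96702 × 0.96111 × 0.96861 = 0.864574.

0.8646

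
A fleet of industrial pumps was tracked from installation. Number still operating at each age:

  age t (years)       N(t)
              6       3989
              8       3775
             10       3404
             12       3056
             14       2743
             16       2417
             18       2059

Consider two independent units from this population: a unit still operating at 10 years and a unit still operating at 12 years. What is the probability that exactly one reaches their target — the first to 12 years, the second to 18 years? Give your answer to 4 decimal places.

p₁ = N(12)/N(10) = 3056/3404 = 0.897767; p₂ = N(18)/N(12) = 2059/3056 = 0.673757.
P(exactly one) = p₁(1−p₂) + (1−p₁)p₂ = 0.292890 + 0.068880 = 0.361770.

0.3618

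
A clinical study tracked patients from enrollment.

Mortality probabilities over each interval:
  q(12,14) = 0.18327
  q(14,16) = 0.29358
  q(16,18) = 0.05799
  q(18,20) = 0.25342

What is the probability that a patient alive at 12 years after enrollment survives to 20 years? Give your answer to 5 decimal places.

Survival from 12 to 20 is the product of surviving each interval: (1 − 0.18327) × (1 − 0.29358) × (1 − 0.05799) × (1 − 0.25342).
= 0.81673 × 0.70642 × 0.94201 × 0.74658 = 0.405764.

0.40576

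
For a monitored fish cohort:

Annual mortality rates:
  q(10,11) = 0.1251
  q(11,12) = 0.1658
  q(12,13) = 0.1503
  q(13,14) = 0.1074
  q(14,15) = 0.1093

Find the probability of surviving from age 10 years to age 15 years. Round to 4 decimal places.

Survival from 10 to 15 is the product of surviving each interval: (1 − 0.1251) × (1 − 0.1658) × (1 − 0.1503) × (1 − 0.1074) × (1 − 0.1093).
= 0.8749 × 0.8342 × 0.8497 × 0.8926 × 0.8907 = 0.493040.

0.4930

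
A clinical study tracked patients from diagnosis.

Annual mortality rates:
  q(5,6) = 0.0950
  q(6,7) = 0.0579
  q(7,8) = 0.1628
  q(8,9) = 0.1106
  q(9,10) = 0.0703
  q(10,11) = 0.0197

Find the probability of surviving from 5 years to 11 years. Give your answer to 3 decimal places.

The overall survival probability is (1 − 0.0950) × (1 − 0.0579) × (1 − 0.1628) × (1 − 0.1106) × (1 − 0.0703) × (1 − 0.0197).
= 0.9050 × 0.9421 × 0.8372 × 0.8894 × 0.9297 × 0.9803 = 0.578594.

0.579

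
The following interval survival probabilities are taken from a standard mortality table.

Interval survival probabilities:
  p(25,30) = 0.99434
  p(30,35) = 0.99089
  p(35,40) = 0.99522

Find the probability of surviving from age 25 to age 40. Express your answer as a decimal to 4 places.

0.9806

P(survive 25→40) = 0.99434 × 0.99089 × 0.99522.
= 0.980572.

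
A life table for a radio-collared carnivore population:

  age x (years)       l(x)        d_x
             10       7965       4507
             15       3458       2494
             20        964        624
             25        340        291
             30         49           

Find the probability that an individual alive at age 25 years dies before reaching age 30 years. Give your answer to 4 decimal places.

P(die before 30 | alive at 25) = 1 − l(30)/l(25) = 1 − 49/340 = (291)/340 = 0.855882.

0.8559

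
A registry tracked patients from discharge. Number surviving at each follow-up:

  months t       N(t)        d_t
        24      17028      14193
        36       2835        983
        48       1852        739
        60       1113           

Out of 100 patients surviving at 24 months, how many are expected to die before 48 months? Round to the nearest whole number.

The relevant probability is 1 − 1852/17028 = 0.891238.
Expected number = 100 × 0.891238 = 89.

89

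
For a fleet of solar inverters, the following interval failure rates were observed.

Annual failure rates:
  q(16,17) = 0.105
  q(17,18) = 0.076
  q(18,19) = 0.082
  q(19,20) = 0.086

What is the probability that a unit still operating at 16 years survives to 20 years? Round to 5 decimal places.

0.69388

P(survive 16→20) = (1 − 0.105) × (1 − 0.076) × (1 − 0.082) × (1 − 0.086).
= 0.895 × 0.924 × 0.918 × 0.914 = 0.693879.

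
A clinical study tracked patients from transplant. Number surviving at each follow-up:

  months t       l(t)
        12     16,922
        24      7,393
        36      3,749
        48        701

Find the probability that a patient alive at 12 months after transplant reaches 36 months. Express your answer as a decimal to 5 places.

0.22155

The conditional survival probability is l(36)/l(12) = 3,749/16,922 = 0.221546.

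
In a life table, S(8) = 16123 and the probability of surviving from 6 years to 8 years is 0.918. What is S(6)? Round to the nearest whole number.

S(6) = S(8) / p = 16123 / 0.918 = 17563.

17563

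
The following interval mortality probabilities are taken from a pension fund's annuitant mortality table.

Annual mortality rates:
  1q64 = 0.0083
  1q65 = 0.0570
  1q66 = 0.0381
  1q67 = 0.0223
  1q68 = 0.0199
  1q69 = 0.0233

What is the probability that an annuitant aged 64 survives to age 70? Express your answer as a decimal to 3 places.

0.842

Chaining the interval survival probabilities: (1 − 0.0083) × (1 − 0.0570) × (1 − 0.0381) × (1 − 0.0223) × (1 − 0.0199) × (1 − 0.0233).
= 0.9917 × 0.9430 × 0.9619 × 0.9777 × 0.9801 × 0.9767 = 0.841897.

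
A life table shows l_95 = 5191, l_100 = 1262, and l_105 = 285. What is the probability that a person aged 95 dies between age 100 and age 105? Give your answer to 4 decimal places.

This is the probability of reaching 100 but not 105, conditional on being alive at 95: (l_100 − l_105) / l_95.
= (1262 − 285) / 5191 = 977 / 5191 = 0.188210.

0.1882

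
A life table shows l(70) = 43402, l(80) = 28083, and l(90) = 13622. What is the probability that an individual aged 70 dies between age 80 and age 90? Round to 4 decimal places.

This is the probability of reaching 80 but not 90, conditional on being alive at 70: (l(80) − l(90)) / l(70).
= (28083 − 13622) / 43402 = 14461 / 43402 = 0.333187.

0.3332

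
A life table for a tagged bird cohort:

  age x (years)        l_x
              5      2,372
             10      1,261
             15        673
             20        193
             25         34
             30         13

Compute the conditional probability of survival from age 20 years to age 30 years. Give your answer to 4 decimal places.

The conditional survival probability is l_30/l_20 = 13/193 = 0.067358.

0.0674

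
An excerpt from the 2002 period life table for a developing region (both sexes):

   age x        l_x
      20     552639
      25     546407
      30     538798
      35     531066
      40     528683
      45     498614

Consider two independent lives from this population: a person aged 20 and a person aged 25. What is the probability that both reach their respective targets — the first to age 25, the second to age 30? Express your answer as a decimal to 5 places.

0.97495

p₁ = l_25/l_20 = 546407/552639 = 0.988723; p₂ = l_30/l_25 = 538798/546407 = 0.986074.
P(both) = p₁ × p₂ = 0.988723 × 0.986074 = 0.974954.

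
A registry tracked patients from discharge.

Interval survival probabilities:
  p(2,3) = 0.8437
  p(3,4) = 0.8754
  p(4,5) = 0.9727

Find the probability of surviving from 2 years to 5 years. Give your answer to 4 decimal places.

0.7184

P(survive 2→5) = 0.8437 × 0.8754 × 0.9727.
= 0.718412.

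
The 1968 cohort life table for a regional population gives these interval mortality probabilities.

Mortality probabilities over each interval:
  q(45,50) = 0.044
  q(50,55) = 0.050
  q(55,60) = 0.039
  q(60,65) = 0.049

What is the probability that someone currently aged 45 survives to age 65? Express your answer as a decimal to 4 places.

0.8300

Chaining the interval survival probabilities: (1 − 0.044) × (1 − 0.050) × (1 − 0.039) × (1 − 0.049).
= 0.956 × 0.950 × 0.961 × 0.951 = 0.830014.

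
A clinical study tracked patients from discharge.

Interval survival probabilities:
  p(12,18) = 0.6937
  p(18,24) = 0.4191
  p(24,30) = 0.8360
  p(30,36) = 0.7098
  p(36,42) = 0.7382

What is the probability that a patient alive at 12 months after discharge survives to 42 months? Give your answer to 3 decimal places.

Chaining the interval survival probabilities: 0.6937 × 0.4191 × 0.8360 × 0.7098 × 0.7382.
= 0.127352.

0.127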